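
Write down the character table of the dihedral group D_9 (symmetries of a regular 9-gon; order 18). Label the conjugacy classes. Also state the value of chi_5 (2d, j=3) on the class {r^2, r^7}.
Conjugacy classes: {e} of size 1, {r^1, r^8} of size 2, {r^2, r^7} of size 2, {r^3, r^6} of size 2, {r^4, r^5} of size 2, {s, sr, ..., sr^8} of size 9.
Character table:
  irrep \ class              {e} (size 1)  {r^1, r^8} (size 2)  {r^2, r^7} (size 2)  {r^3, r^6} (size 2)  {r^4, r^5} (size 2)  {s, sr, ..., sr^8} (size 9)
  chi_1 (triv)               1             1                    1                    1                    1                    1                          
  chi_2 (sign: r->1, s->-1)  1             1                    1                    1                    1                    -1                         
  chi_3 (2d, j=1)            2             2*cos(2*pi/9)        2*cos(4*pi/9)        -1                   -2*cos(pi/9)         0                          
  chi_4 (2d, j=2)            2             2*cos(4*pi/9)        -2*cos(pi/9)         -1                   2*cos(2*pi/9)        0                          
  chi_5 (2d, j=3)            2             -1                   -1                   2                    -1                   0                          
  chi_6 (2d, j=4)            2             -2*cos(pi/9)         2*cos(2*pi/9)        -1                   2*cos(4*pi/9)        0                          

Spot check: chi_5 (2d, j=3) on {r^2, r^7} = -1.

Derivation: D_9 has order 2*9 = 18 with 6 conjugacy classes, hence 6 irreducibles. Sum of squared dims 1 + 1 + 4 + 4 + 4 + 4 = 18 = |G|. Linear characters come from the abelianisation; the 2-dimensional irreps have character r^k -> 2*cos(2*pi*j*k/9), reflections -> 0.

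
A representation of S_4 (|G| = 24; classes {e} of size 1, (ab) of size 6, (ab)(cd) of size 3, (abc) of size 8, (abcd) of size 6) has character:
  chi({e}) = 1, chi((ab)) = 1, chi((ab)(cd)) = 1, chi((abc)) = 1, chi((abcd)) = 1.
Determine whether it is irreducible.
Irreducible: <chi, chi> = 1.

Explanation: <chi, chi> = (1/|G|) sum_C |C| * |chi(C)|^2 = (1/24)[1*|1|^2 + 6*|1|^2 + 3*|1|^2 + 8*|1|^2 + 6*|1|^2]
  = (1/24)[(1) + (6) + (3) + (8) + (6)] = 24/24 = 1.
A character is irreducible iff <chi, chi> = 1, so this representation is irreducible.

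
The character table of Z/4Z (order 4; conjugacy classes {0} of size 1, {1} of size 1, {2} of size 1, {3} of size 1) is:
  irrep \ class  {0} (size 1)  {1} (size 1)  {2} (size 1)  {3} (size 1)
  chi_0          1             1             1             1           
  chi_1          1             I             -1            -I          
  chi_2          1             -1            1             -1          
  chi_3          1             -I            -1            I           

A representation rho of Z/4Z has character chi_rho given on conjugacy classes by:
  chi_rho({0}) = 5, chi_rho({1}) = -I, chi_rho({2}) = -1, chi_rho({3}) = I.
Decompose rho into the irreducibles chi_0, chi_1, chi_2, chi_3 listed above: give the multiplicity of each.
Multiplicities: chi_0: 1, chi_1: 1, chi_2: 1, chi_3: 2.

Explanation: Use <chi_rho, chi> = (1/|G|) sum_C |C| * chi_rho(C) * conj(chi(C)) with |G| = 4 for each irreducible chi in the table:
  <chi_rho, chi_0> = (1/4)[1*(5)*conj(1) + 1*(-I)*conj(1) + 1*(-1)*conj(1) + 1*(I)*conj(1)]
      = (1/4)[(5) + (-I) + (-1) + (I)] = 4/4 = 1
  <chi_rho, chi_1> = (1/4)[1*(5)*conj(1) + 1*(-I)*conj(I) + 1*(-1)*conj(-1) + 1*(I)*conj(-I)]
      = (1/4)[(5) + (-1) + (1) + (-1)] = 4/4 = 1
  <chi_rho, chi_2> = (1/4)[1*(5)*conj(1) + 1*(-I)*conj(-1) + 1*(-1)*conj(1) + 1*(I)*conj(-1)]
      = (1/4)[(5) + (I) + (-1) + (-I)] = 4/4 = 1
  <chi_rho, chi_3> = (1/4)[1*(5)*conj(1) + 1*(-I)*conj(-I) + 1*(-1)*conj(-1) + 1*(I)*conj(I)]
      = (1/4)[(5) + (1) + (1) + (1)] = 8/4 = 2
(Exp terms are combined using exp(i*s)*conj(exp(i*t)) = exp(i*(s-t)), and sums of them are collapsed using the identity that for every m > 1 the m distinct m-th roots of unity sum to 0, e.g. 1 + exp(2*I*pi/3) + exp(-2*I*pi/3) = 0.)
Dimension check: dim(rho) = sum (mult * dim) = 1*1 + 1*1 + 1*1 + 2*1 = 5 = chi_rho(e) = 5.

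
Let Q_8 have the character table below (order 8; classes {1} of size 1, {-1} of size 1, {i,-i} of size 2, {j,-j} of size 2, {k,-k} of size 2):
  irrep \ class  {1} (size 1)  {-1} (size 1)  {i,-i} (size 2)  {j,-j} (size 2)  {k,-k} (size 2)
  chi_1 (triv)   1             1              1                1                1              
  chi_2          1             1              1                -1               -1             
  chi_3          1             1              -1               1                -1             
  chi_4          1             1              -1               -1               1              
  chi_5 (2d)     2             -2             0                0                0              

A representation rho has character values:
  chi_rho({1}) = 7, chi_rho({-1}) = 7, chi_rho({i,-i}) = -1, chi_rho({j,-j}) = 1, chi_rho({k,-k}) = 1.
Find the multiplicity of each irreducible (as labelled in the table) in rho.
Multiplicities: chi_1: 2, chi_2: 1, chi_3: 2, chi_4: 2, chi_5: 0.

Argument: Use <chi_rho, chi> = (1/|G|) sum_C |C| * chi_rho(C) * conj(chi(C)) with |G| = 8 for each irreducible chi in the table:
  <chi_rho, chi_1> = (1/8)[1*(7)*conj(1) + 1*(7)*conj(1) + 2*(-1)*conj(1) + 2*(1)*conj(1) + 2*(1)*conj(1)]
      = (1/8)[(7) + (7) + (-2) + (2) + (2)] = 16/8 = 2
  <chi_rho, chi_2> = (1/8)[1*(7)*conj(1) + 1*(7)*conj(1) + 2*(-1)*conj(1) + 2*(1)*conj(-1) + 2*(1)*conj(-1)]
      = (1/8)[(7) + (7) + (-2) + (-2) + (-2)] = 8/8 = 1
  <chi_rho, chi_3> = (1/8)[1*(7)*conj(1) + 1*(7)*conj(1) + 2*(-1)*conj(-1) + 2*(1)*conj(1) + 2*(1)*conj(-1)]
      = (1/8)[(7) + (7) + (2) + (2) + (-2)] = 16/8 = 2
  <chi_rho, chi_4> = (1/8)[1*(7)*conj(1) + 1*(7)*conj(1) + 2*(-1)*conj(-1) + 2*(1)*conj(-1) + 2*(1)*conj(1)]
      = (1/8)[(7) + (7) + (2) + (-2) + (2)] = 16/8 = 2
  <chi_rho, chi_5> = (1/8)[1*(7)*conj(2) + 1*(7)*conj(-2) + 2*(-1)*conj(0) + 2*(1)*conj(0) + 2*(1)*conj(0)]
      = (1/8)[(14) + (-14) + (0) + (0) + (0)] = 0/8 = 0
Dimension check: dim(rho) = sum (mult * dim) = 2*1 + 1*1 + 2*1 + 2*1 + 0*2 = 7 = chi_rho(e) = 7.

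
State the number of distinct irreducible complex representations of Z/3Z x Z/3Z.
9

Argument: The number of irreducible complex representations of a finite group equals its number of conjugacy classes. Z/3Z x Z/3Z is abelian of order 9, so every element is its own conjugacy class: 9 classes, so Z/3Z x Z/3Z (order 9) has exactly 9 irreducible complex representations.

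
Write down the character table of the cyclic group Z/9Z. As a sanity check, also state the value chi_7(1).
Character table of Z/9Z (irreps indexed chi_0,...,chi_8 with chi_k(m) = zeta_9^(k*m), zeta_9 = exp(2*pi*i/9)):
  irrep \ class  {0} (size 1)  {1} (size 1)    {2} (size 1)    {3} (size 1)    {4} (size 1)    {5} (size 1)    {6} (size 1)    {7} (size 1)    {8} (size 1)  
  chi_0          1             1               1               1               1               1               1               1               1             
  chi_1          1             exp(2*I*pi/9)   exp(4*I*pi/9)   exp(2*I*pi/3)   exp(8*I*pi/9)   exp(-8*I*pi/9)  exp(-2*I*pi/3)  exp(-4*I*pi/9)  exp(-2*I*pi/9)
  chi_2          1             exp(4*I*pi/9)   exp(8*I*pi/9)   exp(-2*I*pi/3)  exp(-2*I*pi/9)  exp(2*I*pi/9)   exp(2*I*pi/3)   exp(-8*I*pi/9)  exp(-4*I*pi/9)
  chi_3          1             exp(2*I*pi/3)   exp(-2*I*pi/3)  1               exp(2*I*pi/3)   exp(-2*I*pi/3)  1               exp(2*I*pi/3)   exp(-2*I*pi/3)
  chi_4          1             exp(8*I*pi/9)   exp(-2*I*pi/9)  exp(2*I*pi/3)   exp(-4*I*pi/9)  exp(4*I*pi/9)   exp(-2*I*pi/3)  exp(2*I*pi/9)   exp(-8*I*pi/9)
  chi_5          1             exp(-8*I*pi/9)  exp(2*I*pi/9)   exp(-2*I*pi/3)  exp(4*I*pi/9)   exp(-4*I*pi/9)  exp(2*I*pi/3)   exp(-2*I*pi/9)  exp(8*I*pi/9) 
  chi_6          1             exp(-2*I*pi/3)  exp(2*I*pi/3)   1               exp(-2*I*pi/3)  exp(2*I*pi/3)   1               exp(-2*I*pi/3)  exp(2*I*pi/3) 
  chi_7          1             exp(-4*I*pi/9)  exp(-8*I*pi/9)  exp(2*I*pi/3)   exp(2*I*pi/9)   exp(-2*I*pi/9)  exp(-2*I*pi/3)  exp(8*I*pi/9)   exp(4*I*pi/9) 
  chi_8          1             exp(-2*I*pi/9)  exp(-4*I*pi/9)  exp(-2*I*pi/3)  exp(-8*I*pi/9)  exp(8*I*pi/9)   exp(2*I*pi/3)   exp(4*I*pi/9)   exp(2*I*pi/9) 

Spot check: chi_7(1) = zeta_9^(7*1) = zeta_9^7 = exp(-4*I*pi/9).

Details: Z/9Z is abelian, so all 9 irreducible complex representations are 1-dimensional. They are given by chi_k(m) = zeta_9^(k*m) for k = 0,...,8. Row orthogonality: sum_m chi_k(m) conj(chi_l(m)) = 9 * [k = l].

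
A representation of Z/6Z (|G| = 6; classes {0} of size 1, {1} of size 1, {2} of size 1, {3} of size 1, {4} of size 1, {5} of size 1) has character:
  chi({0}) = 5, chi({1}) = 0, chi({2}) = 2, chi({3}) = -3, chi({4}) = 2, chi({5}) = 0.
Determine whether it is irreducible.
Not irreducible (reducible): <chi, chi> = 7 > 1.

Why: <chi, chi> = (1/|G|) sum_C |C| * |chi(C)|^2 = (1/6)[1*|5|^2 + 1*|0|^2 + 1*|2|^2 + 1*|-3|^2 + 1*|2|^2 + 1*|0|^2]
  = (1/6)[(25) + (0) + (4) + (9) + (4) + (0)] = 42/6 = 7.
(Exp terms are combined using exp(i*s)*conj(exp(i*t)) = exp(i*(s-t)), and sums of them are collapsed using the identity that for every m > 1 the m distinct m-th roots of unity sum to 0, e.g. 1 + exp(2*I*pi/3) + exp(-2*I*pi/3) = 0.)
A character is irreducible iff <chi, chi> = 1, so this representation is reducible.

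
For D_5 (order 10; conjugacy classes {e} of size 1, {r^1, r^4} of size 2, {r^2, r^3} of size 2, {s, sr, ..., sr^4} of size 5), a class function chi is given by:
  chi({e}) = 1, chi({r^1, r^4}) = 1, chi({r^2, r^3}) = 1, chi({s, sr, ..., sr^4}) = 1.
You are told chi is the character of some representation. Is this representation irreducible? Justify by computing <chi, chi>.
Irreducible: <chi, chi> = 1.

Explanation: <chi, chi> = (1/|G|) sum_C |C| * |chi(C)|^2 = (1/10)[1*|1|^2 + 2*|1|^2 + 2*|1|^2 + 5*|1|^2]
  = (1/10)[(1) + (2) + (2) + (5)] = 10/10 = 1.
A character is irreducible iff <chi, chi> = 1, so this representation is irreducible.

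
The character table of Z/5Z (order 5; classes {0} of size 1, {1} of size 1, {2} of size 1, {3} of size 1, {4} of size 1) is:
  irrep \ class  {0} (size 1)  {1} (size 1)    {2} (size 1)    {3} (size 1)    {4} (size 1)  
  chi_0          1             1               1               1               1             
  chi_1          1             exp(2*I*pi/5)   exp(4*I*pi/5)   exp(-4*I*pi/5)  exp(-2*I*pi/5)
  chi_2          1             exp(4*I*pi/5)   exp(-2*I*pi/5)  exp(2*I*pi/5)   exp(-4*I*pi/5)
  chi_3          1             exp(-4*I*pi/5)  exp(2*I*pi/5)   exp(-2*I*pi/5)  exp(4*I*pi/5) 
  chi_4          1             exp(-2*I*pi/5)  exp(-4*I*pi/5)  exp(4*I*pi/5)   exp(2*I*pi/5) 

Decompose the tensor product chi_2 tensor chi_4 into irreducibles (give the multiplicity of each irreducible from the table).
chi_2 tensor chi_4 = chi_1 (all other irreducibles have multiplicity 0).

Solution. The character of a tensor product is the pointwise product (chi_2 * chi_4)(C) = chi_2(C) * chi_4(C):
  {0}: (1)*(1), {1}: (exp(4*I*pi/5))*(exp(-2*I*pi/5)), {2}: (exp(-2*I*pi/5))*(exp(-4*I*pi/5)), {3}: (exp(2*I*pi/5))*(exp(4*I*pi/5)), {4}: (exp(-4*I*pi/5))*(exp(2*I*pi/5))
so (chi_2 * chi_4) takes values
  {0} -> 1, {1} -> exp(2*I*pi/5), {2} -> exp(4*I*pi/5), {3} -> exp(-4*I*pi/5), {4} -> exp(-2*I*pi/5).
Now take the inner product of this character with each irreducible chi from the table, <chi_2*chi_4, chi> = (1/5) sum_C |C| (chi_2*chi_4)(C) conj(chi(C)):
  <chi_2*chi_4, chi_0> = (1/5)[1*(1)*conj(1) + 1*(exp(2*I*pi/5))*conj(1) + 1*(exp(4*I*pi/5))*conj(1) + 1*(exp(-4*I*pi/5))*conj(1) + 1*(exp(-2*I*pi/5))*conj(1)]
      = (1/5)[(1) + (exp(2*I*pi/5)) + (exp(4*I*pi/5)) + (exp(-4*I*pi/5)) + (exp(-2*I*pi/5))] = 0/5 = 0
  <chi_2*chi_4, chi_1> = (1/5)[1*(1)*conj(1) + 1*(exp(2*I*pi/5))*conj(exp(2*I*pi/5)) + 1*(exp(4*I*pi/5))*conj(exp(4*I*pi/5)) + 1*(exp(-4*I*pi/5))*conj(exp(-4*I*pi/5)) + 1*(exp(-2*I*pi/5))*conj(exp(-2*I*pi/5))]
      = (1/5)[(1) + (1) + (1) + (1) + (1)] = 5/5 = 1
  <chi_2*chi_4, chi_2> = (1/5)[1*(1)*conj(1) + 1*(exp(2*I*pi/5))*conj(exp(4*I*pi/5)) + 1*(exp(4*I*pi/5))*conj(exp(-2*I*pi/5)) + 1*(exp(-4*I*pi/5))*conj(exp(2*I*pi/5)) + 1*(exp(-2*I*pi/5))*conj(exp(-4*I*pi/5))]
      = (1/5)[(1) + (exp(-2*I*pi/5)) + (exp(-4*I*pi/5)) + (exp(4*I*pi/5)) + (exp(2*I*pi/5))] = 0/5 = 0
  <chi_2*chi_4, chi_3> = (1/5)[1*(1)*conj(1) + 1*(exp(2*I*pi/5))*conj(exp(-4*I*pi/5)) + 1*(exp(4*I*pi/5))*conj(exp(2*I*pi/5)) + 1*(exp(-4*I*pi/5))*conj(exp(-2*I*pi/5)) + 1*(exp(-2*I*pi/5))*conj(exp(4*I*pi/5))]
      = (1/5)[(1) + (exp(-4*I*pi/5)) + (exp(2*I*pi/5)) + (exp(-2*I*pi/5)) + (exp(4*I*pi/5))] = 0/5 = 0
  <chi_2*chi_4, chi_4> = (1/5)[1*(1)*conj(1) + 1*(exp(2*I*pi/5))*conj(exp(-2*I*pi/5)) + 1*(exp(4*I*pi/5))*conj(exp(-4*I*pi/5)) + 1*(exp(-4*I*pi/5))*conj(exp(4*I*pi/5)) + 1*(exp(-2*I*pi/5))*conj(exp(2*I*pi/5))]
      = (1/5)[(1) + (exp(4*I*pi/5)) + (exp(-2*I*pi/5)) + (exp(2*I*pi/5)) + (exp(-4*I*pi/5))] = 0/5 = 0
(Exp terms are combined using exp(i*s)*conj(exp(i*t)) = exp(i*(s-t)), and sums of them are collapsed using the identity that for every m > 1 the m distinct m-th roots of unity sum to 0, e.g. 1 + exp(2*I*pi/3) + exp(-2*I*pi/3) = 0.)
Hence the multiplicities are chi_1: 1. Dimension check: dim(chi_2)*dim(chi_4) = 1*1 = 1 and sum (mult * dim) = 1*1 = 1.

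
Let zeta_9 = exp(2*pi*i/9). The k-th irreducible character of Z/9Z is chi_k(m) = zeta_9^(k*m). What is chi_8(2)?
chi_8(2) = zeta_9^16 = exp(-4*I*pi/9)

chi_8(2) = zeta_9^(8*2) = zeta_9^16. Since zeta_9^9 = 1, this equals zeta_9^7 = exp(2*pi*i*7/9) = exp(-4*I*pi/9).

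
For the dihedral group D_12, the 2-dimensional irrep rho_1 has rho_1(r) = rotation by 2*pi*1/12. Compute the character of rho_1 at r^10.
chi_{rho_1}(r^10) = 2*cos(2*pi*1*10/12) = 1

Why: rho_1(r^10) is rotation by angle 2*pi*1*10/12, whose trace is 2*cos(2*pi*1*10/12) = 1.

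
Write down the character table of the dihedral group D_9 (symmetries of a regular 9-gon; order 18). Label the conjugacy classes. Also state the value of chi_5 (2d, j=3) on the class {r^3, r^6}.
Conjugacy classes: {e} of size 1, {r^1, r^8} of size 2, {r^2, r^7} of size 2, {r^3, r^6} of size 2, {r^4, r^5} of size 2, {s, sr, ..., sr^8} of size 9.
Character table:
  irrep \ class              {e} (size 1)  {r^1, r^8} (size 2)  {r^2, r^7} (size 2)  {r^3, r^6} (size 2)  {r^4, r^5} (size 2)  {s, sr, ..., sr^8} (size 9)
  chi_1 (triv)               1             1                    1                    1                    1                    1                          
  chi_2 (sign: r->1, s->-1)  1             1                    1                    1                    1                    -1                         
  chi_3 (2d, j=1)            2             2*cos(2*pi/9)        2*cos(4*pi/9)        -1                   -2*cos(pi/9)         0                          
  chi_4 (2d, j=2)            2             2*cos(4*pi/9)        -2*cos(pi/9)         -1                   2*cos(2*pi/9)        0                          
  chi_5 (2d, j=3)            2             -1                   -1                   2                    -1                   0                          
  chi_6 (2d, j=4)            2             -2*cos(pi/9)         2*cos(2*pi/9)        -1                   2*cos(4*pi/9)        0                          

Spot check: chi_5 (2d, j=3) on {r^3, r^6} = 2.

D_9 has order 2*9 = 18 with 6 conjugacy classes, hence 6 irreducibles. Sum of squared dims 1 + 1 + 4 + 4 + 4 + 4 = 18 = |G|. Linear characters come from the abelianisation; the 2-dimensional irreps have character r^k -> 2*cos(2*pi*j*k/9), reflections -> 0.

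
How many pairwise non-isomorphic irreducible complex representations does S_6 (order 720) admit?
11

Working: The number of irreducible complex representations of a finite group equals its number of conjugacy classes. Conjugacy classes in S_6 correspond to cycle types, i.e. partitions of 6; there are p(6) = 11 of them, so S_6 (order 720) has exactly 11 irreducible complex representations.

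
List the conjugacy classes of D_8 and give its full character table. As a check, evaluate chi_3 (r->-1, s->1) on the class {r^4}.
Conjugacy classes: {e} of size 1, {r^4} of size 1, {r^1, r^7} of size 2, {r^2, r^6} of size 2, {r^3, r^5} of size 2, {s, sr^2, ...} of size 4, {sr, sr^3, ...} of size 4.
Character table:
  irrep \ class              {e} (size 1)  {r^4} (size 1)  {r^1, r^7} (size 2)  {r^2, r^6} (size 2)  {r^3, r^5} (size 2)  {s, sr^2, ...} (size 4)  {sr, sr^3, ...} (size 4)
  chi_1 (triv)               1             1               1                    1                    1                    1                        1                       
  chi_2 (sign: r->1, s->-1)  1             1               1                    1                    1                    -1                       -1                      
  chi_3 (r->-1, s->1)        1             1               -1                   1                    -1                   1                        -1                      
  chi_4 (r->-1, s->-1)       1             1               -1                   1                    -1                   -1                       1                       
  chi_5 (2d, j=1)            2             -2              sqrt(2)              0                    -sqrt(2)             0                        0                       
  chi_6 (2d, j=2)            2             2               0                    -2                   0                    0                        0                       
  chi_7 (2d, j=3)            2             -2              -sqrt(2)             0                    sqrt(2)              0                        0                       

Spot check: chi_3 (r->-1, s->1) on {r^4} = 1.

Justification: D_8 has order 2*8 = 16 with 7 conjugacy classes, hence 7 irreducibles. Sum of squared dims 1 + 1 + 1 + 1 + 4 + 4 + 4 = 16 = |G|. Linear characters come from the abelianisation; the 2-dimensional irreps have character r^k -> 2*cos(2*pi*j*k/8), reflections -> 0.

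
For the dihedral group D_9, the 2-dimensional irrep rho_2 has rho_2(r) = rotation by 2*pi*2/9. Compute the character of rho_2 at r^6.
chi_{rho_2}(r^6) = 2*cos(2*pi*2*6/9) = -1

Reasoning: rho_2(r^6) is rotation by angle 2*pi*2*6/9, whose trace is 2*cos(2*pi*2*6/9) = -1.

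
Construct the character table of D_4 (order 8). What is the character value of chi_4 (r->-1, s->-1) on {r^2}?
Conjugacy classes: {e} of size 1, {r^2} of size 1, {r^1, r^3} of size 2, {s, sr^2, ...} of size 2, {sr, sr^3, ...} of size 2.
Character table:
  irrep \ class              {e} (size 1)  {r^2} (size 1)  {r^1, r^3} (size 2)  {s, sr^2, ...} (size 2)  {sr, sr^3, ...} (size 2)
  chi_1 (triv)               1             1               1                    1                        1                       
  chi_2 (sign: r->1, s->-1)  1             1               1                    -1                       -1                      
  chi_3 (r->-1, s->1)        1             1               -1                   1                        -1                      
  chi_4 (r->-1, s->-1)       1             1               -1                   -1                       1                       
  chi_5 (2d, j=1)            2             -2              0                    0                        0                       

Spot check: chi_4 (r->-1, s->-1) on {r^2} = 1.

Reasoning: D_4 has order 2*4 = 8 with 5 conjugacy classes, hence 5 irreducibles. Sum of squared dims 1 + 1 + 1 + 1 + 4 = 8 = |G|. Linear characters come from the abelianisation; the 2-dimensional irreps have character r^k -> 2*cos(2*pi*j*k/4), reflections -> 0.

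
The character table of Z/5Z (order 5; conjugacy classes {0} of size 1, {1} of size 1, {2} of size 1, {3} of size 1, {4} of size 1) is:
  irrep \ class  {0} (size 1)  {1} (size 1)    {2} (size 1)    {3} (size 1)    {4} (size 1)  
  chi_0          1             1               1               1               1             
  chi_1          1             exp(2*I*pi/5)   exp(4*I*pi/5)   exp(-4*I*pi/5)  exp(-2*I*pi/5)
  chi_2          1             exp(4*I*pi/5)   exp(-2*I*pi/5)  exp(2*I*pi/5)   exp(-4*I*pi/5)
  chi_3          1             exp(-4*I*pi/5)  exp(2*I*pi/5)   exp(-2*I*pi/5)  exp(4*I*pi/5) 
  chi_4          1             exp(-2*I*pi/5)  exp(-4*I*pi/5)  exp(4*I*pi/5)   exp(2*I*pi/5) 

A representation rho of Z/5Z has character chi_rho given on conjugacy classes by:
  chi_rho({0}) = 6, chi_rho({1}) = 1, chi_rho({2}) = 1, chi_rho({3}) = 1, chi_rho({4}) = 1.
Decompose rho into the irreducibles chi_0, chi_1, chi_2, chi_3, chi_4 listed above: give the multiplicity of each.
Multiplicities: chi_0: 2, chi_1: 1, chi_2: 1, chi_3: 1, chi_4: 1.

Argument: Use <chi_rho, chi> = (1/|G|) sum_C |C| * chi_rho(C) * conj(chi(C)) with |G| = 5 for each irreducible chi in the table:
  <chi_rho, chi_0> = (1/5)[1*(6)*conj(1) + 1*(1)*conj(1) + 1*(1)*conj(1) + 1*(1)*conj(1) + 1*(1)*conj(1)]
      = (1/5)[(6) + (1) + (1) + (1) + (1)] = 10/5 = 2
  <chi_rho, chi_1> = (1/5)[1*(6)*conj(1) + 1*(1)*conj(exp(2*I*pi/5)) + 1*(1)*conj(exp(4*I*pi/5)) + 1*(1)*conj(exp(-4*I*pi/5)) + 1*(1)*conj(exp(-2*I*pi/5))]
      = (1/5)[(6) + (1 + 2*exp(-2*I*pi/5) + exp(-4*I*pi/5) + exp(4*I*pi/5) + exp(2*I*pi/5)) + (1 + 2*exp(-4*I*pi/5) + exp(-2*I*pi/5) + exp(4*I*pi/5) + exp(2*I*pi/5)) + (1 + exp(-2*I*pi/5) + exp(-4*I*pi/5) + exp(2*I*pi/5) + 2*exp(4*I*pi/5)) + (1 + exp(-2*I*pi/5) + exp(-4*I*pi/5) + exp(4*I*pi/5) + 2*exp(2*I*pi/5))] = 5/5 = 1
  <chi_rho, chi_2> = (1/5)[1*(6)*conj(1) + 1*(1)*conj(exp(4*I*pi/5)) + 1*(1)*conj(exp(-2*I*pi/5)) + 1*(1)*conj(exp(2*I*pi/5)) + 1*(1)*conj(exp(-4*I*pi/5))]
      = (1/5)[(6) + (1 + 2*exp(-4*I*pi/5) + exp(-2*I*pi/5) + exp(4*I*pi/5) + exp(2*I*pi/5)) + (1 + exp(-2*I*pi/5) + exp(-4*I*pi/5) + exp(4*I*pi/5) + 2*exp(2*I*pi/5)) + (1 + 2*exp(-2*I*pi/5) + exp(-4*I*pi/5) + exp(4*I*pi/5) + exp(2*I*pi/5)) + (1 + exp(-2*I*pi/5) + exp(-4*I*pi/5) + exp(2*I*pi/5) + 2*exp(4*I*pi/5))] = 5/5 = 1
  <chi_rho, chi_3> = (1/5)[1*(6)*conj(1) + 1*(1)*conj(exp(-4*I*pi/5)) + 1*(1)*conj(exp(2*I*pi/5)) + 1*(1)*conj(exp(-2*I*pi/5)) + 1*(1)*conj(exp(4*I*pi/5))]
      = (1/5)[(6) + (1 + exp(-2*I*pi/5) + exp(-4*I*pi/5) + exp(2*I*pi/5) + 2*exp(4*I*pi/5)) + (1 + 2*exp(-2*I*pi/5) + exp(-4*I*pi/5) + exp(4*I*pi/5) + exp(2*I*pi/5)) + (1 + exp(-2*I*pi/5) + exp(-4*I*pi/5) + exp(4*I*pi/5) + 2*exp(2*I*pi/5)) + (1 + 2*exp(-4*I*pi/5) + exp(-2*I*pi/5) + exp(4*I*pi/5) + exp(2*I*pi/5))] = 5/5 = 1
  <chi_rho, chi_4> = (1/5)[1*(6)*conj(1) + 1*(1)*conj(exp(-2*I*pi/5)) + 1*(1)*conj(exp(-4*I*pi/5)) + 1*(1)*conj(exp(4*I*pi/5)) + 1*(1)*conj(exp(2*I*pi/5))]
      = (1/5)[(6) + (1 + exp(-2*I*pi/5) + exp(-4*I*pi/5) + exp(4*I*pi/5) + 2*exp(2*I*pi/5)) + (1 + exp(-2*I*pi/5) + exp(-4*I*pi/5) + exp(2*I*pi/5) + 2*exp(4*I*pi/5)) + (1 + 2*exp(-4*I*pi/5) + exp(-2*I*pi/5) + exp(4*I*pi/5) + exp(2*I*pi/5)) + (1 + 2*exp(-2*I*pi/5) + exp(-4*I*pi/5) + exp(4*I*pi/5) + exp(2*I*pi/5))] = 5/5 = 1
(Exp terms are combined using exp(i*s)*conj(exp(i*t)) = exp(i*(s-t)), and sums of them are collapsed using the identity that for every m > 1 the m distinct m-th roots of unity sum to 0, e.g. 1 + exp(2*I*pi/3) + exp(-2*I*pi/3) = 0.)
Dimension check: dim(rho) = sum (mult * dim) = 2*1 + 1*1 + 1*1 + 1*1 + 1*1 = 6 = chi_rho(e) = 6.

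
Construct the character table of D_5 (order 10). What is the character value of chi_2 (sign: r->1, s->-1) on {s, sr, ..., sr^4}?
Conjugacy classes: {e} of size 1, {r^1, r^4} of size 2, {r^2, r^3} of size 2, {s, sr, ..., sr^4} of size 5.
Character table:
  irrep \ class              {e} (size 1)  {r^1, r^4} (size 2)  {r^2, r^3} (size 2)  {s, sr, ..., sr^4} (size 5)
  chi_1 (triv)               1             1                    1                    1                          
  chi_2 (sign: r->1, s->-1)  1             1                    1                    -1                         
  chi_3 (2d, j=1)            2             -1/2 + sqrt(5)/2     -sqrt(5)/2 - 1/2     0                          
  chi_4 (2d, j=2)            2             -sqrt(5)/2 - 1/2     -1/2 + sqrt(5)/2     0                          

Spot check: chi_2 (sign: r->1, s->-1) on {s, sr, ..., sr^4} = -1.

Solution. D_5 has order 2*5 = 10 with 4 conjugacy classes, hence 4 irreducibles. Sum of squared dims 1 + 1 + 4 + 4 = 10 = |G|. Linear characters come from the abelianisation; the 2-dimensional irreps have character r^k -> 2*cos(2*pi*j*k/5), reflections -> 0.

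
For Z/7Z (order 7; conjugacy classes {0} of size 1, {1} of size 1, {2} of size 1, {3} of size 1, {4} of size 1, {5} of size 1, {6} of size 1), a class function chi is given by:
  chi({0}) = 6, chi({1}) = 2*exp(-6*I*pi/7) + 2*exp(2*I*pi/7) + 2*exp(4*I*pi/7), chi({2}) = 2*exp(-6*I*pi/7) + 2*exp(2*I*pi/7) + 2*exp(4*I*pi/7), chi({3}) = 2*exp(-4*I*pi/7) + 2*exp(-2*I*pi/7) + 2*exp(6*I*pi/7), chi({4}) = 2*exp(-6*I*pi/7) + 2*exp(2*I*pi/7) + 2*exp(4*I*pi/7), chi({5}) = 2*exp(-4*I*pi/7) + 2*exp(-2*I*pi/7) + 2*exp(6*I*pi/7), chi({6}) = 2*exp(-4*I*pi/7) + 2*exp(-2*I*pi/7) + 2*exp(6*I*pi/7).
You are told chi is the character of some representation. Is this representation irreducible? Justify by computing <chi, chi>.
Not irreducible (reducible): <chi, chi> = 12 > 1.

Solution. <chi, chi> = (1/|G|) sum_C |C| * |chi(C)|^2 = (1/7)[1*|6|^2 + 1*|2*exp(-6*I*pi/7) + 2*exp(2*I*pi/7) + 2*exp(4*I*pi/7)|^2 + 1*|2*exp(-6*I*pi/7) + 2*exp(2*I*pi/7) + 2*exp(4*I*pi/7)|^2 + 1*|2*exp(-4*I*pi/7) + 2*exp(-2*I*pi/7) + 2*exp(6*I*pi/7)|^2 + 1*|2*exp(-6*I*pi/7) + 2*exp(2*I*pi/7) + 2*exp(4*I*pi/7)|^2 + 1*|2*exp(-4*I*pi/7) + 2*exp(-2*I*pi/7) + 2*exp(6*I*pi/7)|^2 + 1*|2*exp(-4*I*pi/7) + 2*exp(-2*I*pi/7) + 2*exp(6*I*pi/7)|^2]
  = (1/7)[(36) + (8) + (8) + (8) + (8) + (8) + (8)] = 84/7 = 12.
(Exp terms are combined using exp(i*s)*conj(exp(i*t)) = exp(i*(s-t)), and sums of them are collapsed using the identity that for every m > 1 the m distinct m-th roots of unity sum to 0, e.g. 1 + exp(2*I*pi/3) + exp(-2*I*pi/3) = 0.)
A character is irreducible iff <chi, chi> = 1, so this representation is reducible.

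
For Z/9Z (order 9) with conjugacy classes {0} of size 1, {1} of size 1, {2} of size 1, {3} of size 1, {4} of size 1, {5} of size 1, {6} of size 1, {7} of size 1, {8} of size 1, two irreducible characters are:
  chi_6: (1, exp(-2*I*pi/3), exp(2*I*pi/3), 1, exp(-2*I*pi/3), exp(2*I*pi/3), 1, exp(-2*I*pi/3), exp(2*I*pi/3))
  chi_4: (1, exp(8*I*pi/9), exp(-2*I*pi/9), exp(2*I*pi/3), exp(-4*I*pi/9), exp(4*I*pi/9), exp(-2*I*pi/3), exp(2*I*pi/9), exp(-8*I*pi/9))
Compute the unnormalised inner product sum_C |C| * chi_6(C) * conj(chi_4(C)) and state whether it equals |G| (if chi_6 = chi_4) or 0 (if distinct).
Sum = 0; so <chi_6, chi_4> = 0 (distinct irreducibles are orthogonal).

Reasoning: Compute term by term over conjugacy classes (|C| * chi_6(C) * conj(chi_4(C))):
  1*(1)*conj(1) + 1*(exp(-2*I*pi/3))*conj(exp(8*I*pi/9)) + 1*(exp(2*I*pi/3))*conj(exp(-2*I*pi/9)) + 1*(1)*conj(exp(2*I*pi/3)) + 1*(exp(-2*I*pi/3))*conj(exp(-4*I*pi/9)) + 1*(exp(2*I*pi/3))*conj(exp(4*I*pi/9)) + 1*(1)*conj(exp(-2*I*pi/3)) + 1*(exp(-2*I*pi/3))*conj(exp(2*I*pi/9)) + 1*(exp(2*I*pi/3))*conj(exp(-8*I*pi/9))
  = (1) + (exp(4*I*pi/9)) + (exp(8*I*pi/9)) + (exp(-2*I*pi/3)) + (exp(-2*I*pi/9)) + (exp(2*I*pi/9)) + (exp(2*I*pi/3)) + (exp(-8*I*pi/9)) + (exp(-4*I*pi/9))
  = 0.
(Exp terms are combined using exp(i*s)*conj(exp(i*t)) = exp(i*(s-t)), and sums of them are collapsed using the identity that for every m > 1 the m distinct m-th roots of unity sum to 0, e.g. 1 + exp(2*I*pi/3) + exp(-2*I*pi/3) = 0.)
Dividing by |G| = 9 gives 0/9 = 0, matching the row-orthogonality relation <chi_6, chi_4> = [chi_6 = chi_4].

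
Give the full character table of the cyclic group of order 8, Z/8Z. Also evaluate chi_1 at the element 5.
Character table of Z/8Z (irreps indexed chi_0,...,chi_7 with chi_k(m) = zeta_8^(k*m), zeta_8 = exp(2*pi*i/8)):
  irrep \ class  {0} (size 1)  {1} (size 1)    {2} (size 1)  {3} (size 1)    {4} (size 1)  {5} (size 1)    {6} (size 1)  {7} (size 1)  
  chi_0          1             1               1             1               1             1               1             1             
  chi_1          1             exp(I*pi/4)     I             exp(3*I*pi/4)   -1            exp(-3*I*pi/4)  -I            exp(-I*pi/4)  
  chi_2          1             I               -1            -I              1             I               -1            -I            
  chi_3          1             exp(3*I*pi/4)   -I            exp(I*pi/4)     -1            exp(-I*pi/4)    I             exp(-3*I*pi/4)
  chi_4          1             -1              1             -1              1             -1              1             -1            
  chi_5          1             exp(-3*I*pi/4)  I             exp(-I*pi/4)    -1            exp(I*pi/4)     -I            exp(3*I*pi/4) 
  chi_6          1             -I              -1            I               1             -I              -1            I             
  chi_7          1             exp(-I*pi/4)    -I            exp(-3*I*pi/4)  -1            exp(3*I*pi/4)   I             exp(I*pi/4)   

Spot check: chi_1(5) = zeta_8^(1*5) = zeta_8^5 = exp(-3*I*pi/4).

Proof sketch: Z/8Z is abelian, so all 8 irreducible complex representations are 1-dimensional. They are given by chi_k(m) = zeta_8^(k*m) for k = 0,...,7. Row orthogonality: sum_m chi_k(m) conj(chi_l(m)) = 8 * [k = l].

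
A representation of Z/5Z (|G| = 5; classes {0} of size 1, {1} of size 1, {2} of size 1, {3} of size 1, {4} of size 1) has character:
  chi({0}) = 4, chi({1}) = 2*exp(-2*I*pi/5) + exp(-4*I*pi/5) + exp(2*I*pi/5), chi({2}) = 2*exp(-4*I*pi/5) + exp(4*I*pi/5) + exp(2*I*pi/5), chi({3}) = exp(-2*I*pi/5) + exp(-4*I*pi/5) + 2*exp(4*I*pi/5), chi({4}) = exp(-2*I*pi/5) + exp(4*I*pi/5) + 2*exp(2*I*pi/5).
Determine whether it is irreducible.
Not irreducible (reducible): <chi, chi> = 6 > 1.

Working: <chi, chi> = (1/|G|) sum_C |C| * |chi(C)|^2 = (1/5)[1*|4|^2 + 1*|2*exp(-2*I*pi/5) + exp(-4*I*pi/5) + exp(2*I*pi/5)|^2 + 1*|2*exp(-4*I*pi/5) + exp(4*I*pi/5) + exp(2*I*pi/5)|^2 + 1*|exp(-2*I*pi/5) + exp(-4*I*pi/5) + 2*exp(4*I*pi/5)|^2 + 1*|exp(-2*I*pi/5) + exp(4*I*pi/5) + 2*exp(2*I*pi/5)|^2]
  = (1/5)[(16) + (6 + 2*exp(-2*I*pi/5) + 3*exp(-4*I*pi/5) + 3*exp(4*I*pi/5) + 2*exp(2*I*pi/5)) + (6 + 3*exp(-2*I*pi/5) + 2*exp(-4*I*pi/5) + 2*exp(4*I*pi/5) + 3*exp(2*I*pi/5)) + (6 + 3*exp(-2*I*pi/5) + 2*exp(-4*I*pi/5) + 2*exp(4*I*pi/5) + 3*exp(2*I*pi/5)) + (6 + 2*exp(-2*I*pi/5) + 3*exp(-4*I*pi/5) + 3*exp(4*I*pi/5) + 2*exp(2*I*pi/5))] = 30/5 = 6.
(Exp terms are combined using exp(i*s)*conj(exp(i*t)) = exp(i*(s-t)), and sums of them are collapsed using the identity that for every m > 1 the m distinct m-th roots of unity sum to 0, e.g. 1 + exp(2*I*pi/3) + exp(-2*I*pi/3) = 0.)
A character is irreducible iff <chi, chi> = 1, so this representation is reducible.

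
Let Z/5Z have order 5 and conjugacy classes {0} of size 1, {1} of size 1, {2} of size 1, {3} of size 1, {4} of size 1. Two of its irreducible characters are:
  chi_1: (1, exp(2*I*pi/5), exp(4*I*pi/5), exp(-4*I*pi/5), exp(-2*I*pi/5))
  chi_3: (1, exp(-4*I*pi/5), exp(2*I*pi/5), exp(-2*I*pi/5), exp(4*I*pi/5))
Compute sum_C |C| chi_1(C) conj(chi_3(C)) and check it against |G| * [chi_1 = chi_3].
Sum = 0; so <chi_1, chi_3> = 0 (distinct irreducibles are orthogonal).

Proof sketch: Compute term by term over conjugacy classes (|C| * chi_1(C) * conj(chi_3(C))):
  1*(1)*conj(1) + 1*(exp(2*I*pi/5))*conj(exp(-4*I*pi/5)) + 1*(exp(4*I*pi/5))*conj(exp(2*I*pi/5)) + 1*(exp(-4*I*pi/5))*conj(exp(-2*I*pi/5)) + 1*(exp(-2*I*pi/5))*conj(exp(4*I*pi/5))
  = (1) + (exp(-4*I*pi/5)) + (exp(2*I*pi/5)) + (exp(-2*I*pi/5)) + (exp(4*I*pi/5))
  = 0.
(Exp terms are combined using exp(i*s)*conj(exp(i*t)) = exp(i*(s-t)), and sums of them are collapsed using the identity that for every m > 1 the m distinct m-th roots of unity sum to 0, e.g. 1 + exp(2*I*pi/3) + exp(-2*I*pi/3) = 0.)
Dividing by |G| = 5 gives 0/5 = 0, matching the row-orthogonality relation <chi_1, chi_3> = [chi_1 = chi_3].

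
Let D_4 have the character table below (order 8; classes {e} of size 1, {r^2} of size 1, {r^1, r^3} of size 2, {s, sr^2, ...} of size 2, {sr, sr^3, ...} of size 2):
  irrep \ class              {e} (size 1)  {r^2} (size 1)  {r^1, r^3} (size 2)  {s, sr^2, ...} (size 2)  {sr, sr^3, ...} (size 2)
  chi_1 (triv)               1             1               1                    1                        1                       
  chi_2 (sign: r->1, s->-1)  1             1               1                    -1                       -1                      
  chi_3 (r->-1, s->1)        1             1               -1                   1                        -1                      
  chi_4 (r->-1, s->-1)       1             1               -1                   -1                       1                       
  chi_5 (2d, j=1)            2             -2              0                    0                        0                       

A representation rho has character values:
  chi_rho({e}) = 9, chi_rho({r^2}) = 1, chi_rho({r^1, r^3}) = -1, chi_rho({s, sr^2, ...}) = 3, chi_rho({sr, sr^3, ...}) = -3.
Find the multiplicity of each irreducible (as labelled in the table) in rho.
Multiplicities: chi_1: 1, chi_2: 1, chi_3: 3, chi_4: 0, chi_5: 2.

Solution. Use <chi_rho, chi> = (1/|G|) sum_C |C| * chi_rho(C) * conj(chi(C)) with |G| = 8 for each irreducible chi in the table:
  <chi_rho, chi_1> = (1/8)[1*(9)*conj(1) + 1*(1)*conj(1) + 2*(-1)*conj(1) + 2*(3)*conj(1) + 2*(-3)*conj(1)]
      = (1/8)[(9) + (1) + (-2) + (6) + (-6)] = 8/8 = 1
  <chi_rho, chi_2> = (1/8)[1*(9)*conj(1) + 1*(1)*conj(1) + 2*(-1)*conj(1) + 2*(3)*conj(-1) + 2*(-3)*conj(-1)]
      = (1/8)[(9) + (1) + (-2) + (-6) + (6)] = 8/8 = 1
  <chi_rho, chi_3> = (1/8)[1*(9)*conj(1) + 1*(1)*conj(1) + 2*(-1)*conj(-1) + 2*(3)*conj(1) + 2*(-3)*conj(-1)]
      = (1/8)[(9) + (1) + (2) + (6) + (6)] = 24/8 = 3
  <chi_rho, chi_4> = (1/8)[1*(9)*conj(1) + 1*(1)*conj(1) + 2*(-1)*conj(-1) + 2*(3)*conj(-1) + 2*(-3)*conj(1)]
      = (1/8)[(9) + (1) + (2) + (-6) + (-6)] = 0/8 = 0
  <chi_rho, chi_5> = (1/8)[1*(9)*conj(2) + 1*(1)*conj(-2) + 2*(-1)*conj(0) + 2*(3)*conj(0) + 2*(-3)*conj(0)]
      = (1/8)[(18) + (-2) + (0) + (0) + (0)] = 16/8 = 2
Dimension check: dim(rho) = sum (mult * dim) = 1*1 + 1*1 + 3*1 + 0*1 + 2*2 = 9 = chi_rho(e) = 9.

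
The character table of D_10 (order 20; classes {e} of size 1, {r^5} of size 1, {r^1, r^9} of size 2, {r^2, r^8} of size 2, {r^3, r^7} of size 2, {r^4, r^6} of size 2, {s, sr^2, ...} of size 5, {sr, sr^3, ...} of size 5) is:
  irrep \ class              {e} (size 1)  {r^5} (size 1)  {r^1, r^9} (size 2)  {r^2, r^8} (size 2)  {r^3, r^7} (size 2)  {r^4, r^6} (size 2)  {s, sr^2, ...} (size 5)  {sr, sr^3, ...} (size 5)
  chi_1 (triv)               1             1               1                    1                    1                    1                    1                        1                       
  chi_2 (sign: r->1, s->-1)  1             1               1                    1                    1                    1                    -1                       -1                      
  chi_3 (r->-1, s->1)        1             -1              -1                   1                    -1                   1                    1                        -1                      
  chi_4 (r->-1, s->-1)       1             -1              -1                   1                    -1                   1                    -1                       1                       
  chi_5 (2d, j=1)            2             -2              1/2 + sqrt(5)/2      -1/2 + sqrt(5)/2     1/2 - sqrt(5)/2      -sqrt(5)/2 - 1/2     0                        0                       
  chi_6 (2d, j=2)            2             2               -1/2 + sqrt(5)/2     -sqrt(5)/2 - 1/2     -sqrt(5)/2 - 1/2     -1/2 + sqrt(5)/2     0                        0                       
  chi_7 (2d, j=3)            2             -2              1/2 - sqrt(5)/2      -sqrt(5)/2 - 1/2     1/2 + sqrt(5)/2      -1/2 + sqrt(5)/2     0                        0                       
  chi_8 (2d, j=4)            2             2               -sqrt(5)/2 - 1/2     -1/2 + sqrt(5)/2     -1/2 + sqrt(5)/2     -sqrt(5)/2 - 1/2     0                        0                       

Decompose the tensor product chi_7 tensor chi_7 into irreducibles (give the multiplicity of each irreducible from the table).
chi_7 tensor chi_7 = chi_1 + chi_2 + chi_8 (all other irreducibles have multiplicity 0).

Why: The character of a tensor product is the pointwise product (chi_7 * chi_7)(C) = chi_7(C) * chi_7(C):
  {e}: (2)*(2), {r^5}: (-2)*(-2), {r^1, r^9}: (1/2 - sqrt(5)/2)*(1/2 - sqrt(5)/2), {r^2, r^8}: (-sqrt(5)/2 - 1/2)*(-sqrt(5)/2 - 1/2), {r^3, r^7}: (1/2 + sqrt(5)/2)*(1/2 + sqrt(5)/2), {r^4, r^6}: (-1/2 + sqrt(5)/2)*(-1/2 + sqrt(5)/2), {s, sr^2, ...}: (0)*(0), {sr, sr^3, ...}: (0)*(0)
so (chi_7 * chi_7) takes values
  {e} -> 4, {r^5} -> 4, {r^1, r^9} -> 3/2 - sqrt(5)/2, {r^2, r^8} -> sqrt(5)/2 + 3/2, {r^3, r^7} -> sqrt(5)/2 + 3/2, {r^4, r^6} -> 3/2 - sqrt(5)/2, {s, sr^2, ...} -> 0, {sr, sr^3, ...} -> 0.
Now take the inner product of this character with each irreducible chi from the table, <chi_7*chi_7, chi> = (1/20) sum_C |C| (chi_7*chi_7)(C) conj(chi(C)):
  <chi_7*chi_7, chi_1> = (1/20)[1*(4)*conj(1) + 1*(4)*conj(1) + 2*(3/2 - sqrt(5)/2)*conj(1) + 2*(sqrt(5)/2 + 3/2)*conj(1) + 2*(sqrt(5)/2 + 3/2)*conj(1) + 2*(3/2 - sqrt(5)/2)*conj(1) + 5*(0)*conj(1) + 5*(0)*conj(1)]
      = (1/20)[(4) + (4) + (3 - sqrt(5)) + (sqrt(5) + 3) + (sqrt(5) + 3) + (3 - sqrt(5)) + (0) + (0)] = 20/20 = 1
  <chi_7*chi_7, chi_2> = (1/20)[1*(4)*conj(1) + 1*(4)*conj(1) + 2*(3/2 - sqrt(5)/2)*conj(1) + 2*(sqrt(5)/2 + 3/2)*conj(1) + 2*(sqrt(5)/2 + 3/2)*conj(1) + 2*(3/2 - sqrt(5)/2)*conj(1) + 5*(0)*conj(-1) + 5*(0)*conj(-1)]
      = (1/20)[(4) + (4) + (3 - sqrt(5)) + (sqrt(5) + 3) + (sqrt(5) + 3) + (3 - sqrt(5)) + (0) + (0)] = 20/20 = 1
  <chi_7*chi_7, chi_3> = (1/20)[1*(4)*conj(1) + 1*(4)*conj(-1) + 2*(3/2 - sqrt(5)/2)*conj(-1) + 2*(sqrt(5)/2 + 3/2)*conj(1) + 2*(sqrt(5)/2 + 3/2)*conj(-1) + 2*(3/2 - sqrt(5)/2)*conj(1) + 5*(0)*conj(1) + 5*(0)*conj(-1)]
      = (1/20)[(4) + (-4) + (-3 + sqrt(5)) + (sqrt(5) + 3) + (-3 - sqrt(5)) + (3 - sqrt(5)) + (0) + (0)] = 0/20 = 0
  <chi_7*chi_7, chi_4> = (1/20)[1*(4)*conj(1) + 1*(4)*conj(-1) + 2*(3/2 - sqrt(5)/2)*conj(-1) + 2*(sqrt(5)/2 + 3/2)*conj(1) + 2*(sqrt(5)/2 + 3/2)*conj(-1) + 2*(3/2 - sqrt(5)/2)*conj(1) + 5*(0)*conj(-1) + 5*(0)*conj(1)]
      = (1/20)[(4) + (-4) + (-3 + sqrt(5)) + (sqrt(5) + 3) + (-3 - sqrt(5)) + (3 - sqrt(5)) + (0) + (0)] = 0/20 = 0
  <chi_7*chi_7, chi_5> = (1/20)[1*(4)*conj(2) + 1*(4)*conj(-2) + 2*(3/2 - sqrt(5)/2)*conj(1/2 + sqrt(5)/2) + 2*(sqrt(5)/2 + 3/2)*conj(-1/2 + sqrt(5)/2) + 2*(sqrt(5)/2 + 3/2)*conj(1/2 - sqrt(5)/2) + 2*(3/2 - sqrt(5)/2)*conj(-sqrt(5)/2 - 1/2) + 5*(0)*conj(0) + 5*(0)*conj(0)]
      = (1/20)[(8) + (-8) + (-1 + sqrt(5)) + (1 + sqrt(5)) + (-sqrt(5) - 1) + (1 - sqrt(5)) + (0) + (0)] = 0/20 = 0
  <chi_7*chi_7, chi_6> = (1/20)[1*(4)*conj(2) + 1*(4)*conj(2) + 2*(3/2 - sqrt(5)/2)*conj(-1/2 + sqrt(5)/2) + 2*(sqrt(5)/2 + 3/2)*conj(-sqrt(5)/2 - 1/2) + 2*(sqrt(5)/2 + 3/2)*conj(-sqrt(5)/2 - 1/2) + 2*(3/2 - sqrt(5)/2)*conj(-1/2 + sqrt(5)/2) + 5*(0)*conj(0) + 5*(0)*conj(0)]
      = (1/20)[(8) + (8) + (-4 + 2*sqrt(5)) + (-2*sqrt(5) - 4) + (-2*sqrt(5) - 4) + (-4 + 2*sqrt(5)) + (0) + (0)] = 0/20 = 0
  <chi_7*chi_7, chi_7> = (1/20)[1*(4)*conj(2) + 1*(4)*conj(-2) + 2*(3/2 - sqrt(5)/2)*conj(1/2 - sqrt(5)/2) + 2*(sqrt(5)/2 + 3/2)*conj(-sqrt(5)/2 - 1/2) + 2*(sqrt(5)/2 + 3/2)*conj(1/2 + sqrt(5)/2) + 2*(3/2 - sqrt(5)/2)*conj(-1/2 + sqrt(5)/2) + 5*(0)*conj(0) + 5*(0)*conj(0)]
      = (1/20)[(8) + (-8) + (4 - 2*sqrt(5)) + (-2*sqrt(5) - 4) + (4 + 2*sqrt(5)) + (-4 + 2*sqrt(5)) + (0) + (0)] = 0/20 = 0
  <chi_7*chi_7, chi_8> = (1/20)[1*(4)*conj(2) + 1*(4)*conj(2) + 2*(3/2 - sqrt(5)/2)*conj(-sqrt(5)/2 - 1/2) + 2*(sqrt(5)/2 + 3/2)*conj(-1/2 + sqrt(5)/2) + 2*(sqrt(5)/2 + 3/2)*conj(-1/2 + sqrt(5)/2) + 2*(3/2 - sqrt(5)/2)*conj(-sqrt(5)/2 - 1/2) + 5*(0)*conj(0) + 5*(0)*conj(0)]
      = (1/20)[(8) + (8) + (1 - sqrt(5)) + (1 + sqrt(5)) + (1 + sqrt(5)) + (1 - sqrt(5)) + (0) + (0)] = 20/20 = 1
Hence the multiplicities are chi_1: 1, chi_2: 1, chi_8: 1. Dimension check: dim(chi_7)*dim(chi_7) = 2*2 = 4 and sum (mult * dim) = 1*1 + 1*1 + 1*2 = 4.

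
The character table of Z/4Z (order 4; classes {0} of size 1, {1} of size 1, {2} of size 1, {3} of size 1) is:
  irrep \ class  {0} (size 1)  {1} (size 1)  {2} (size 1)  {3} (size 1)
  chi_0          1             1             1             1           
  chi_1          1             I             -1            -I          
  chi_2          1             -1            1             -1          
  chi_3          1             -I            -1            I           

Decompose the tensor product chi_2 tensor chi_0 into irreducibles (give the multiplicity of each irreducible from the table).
chi_2 tensor chi_0 = chi_2 (all other irreducibles have multiplicity 0).

Argument: The character of a tensor product is the pointwise product (chi_2 * chi_0)(C) = chi_2(C) * chi_0(C):
  {0}: (1)*(1), {1}: (-1)*(1), {2}: (1)*(1), {3}: (-1)*(1)
so (chi_2 * chi_0) takes values
  {0} -> 1, {1} -> -1, {2} -> 1, {3} -> -1.
Now take the inner product of this character with each irreducible chi from the table, <chi_2*chi_0, chi> = (1/4) sum_C |C| (chi_2*chi_0)(C) conj(chi(C)):
  <chi_2*chi_0, chi_0> = (1/4)[1*(1)*conj(1) + 1*(-1)*conj(1) + 1*(1)*conj(1) + 1*(-1)*conj(1)]
      = (1/4)[(1) + (-1) + (1) + (-1)] = 0/4 = 0
  <chi_2*chi_0, chi_1> = (1/4)[1*(1)*conj(1) + 1*(-1)*conj(I) + 1*(1)*conj(-1) + 1*(-1)*conj(-I)]
      = (1/4)[(1) + (I) + (-1) + (-I)] = 0/4 = 0
  <chi_2*chi_0, chi_2> = (1/4)[1*(1)*conj(1) + 1*(-1)*conj(-1) + 1*(1)*conj(1) + 1*(-1)*conj(-1)]
      = (1/4)[(1) + (1) + (1) + (1)] = 4/4 = 1
  <chi_2*chi_0, chi_3> = (1/4)[1*(1)*conj(1) + 1*(-1)*conj(-I) + 1*(1)*conj(-1) + 1*(-1)*conj(I)]
      = (1/4)[(1) + (-I) + (-1) + (I)] = 0/4 = 0
(Exp terms are combined using exp(i*s)*conj(exp(i*t)) = exp(i*(s-t)), and sums of them are collapsed using the identity that for every m > 1 the m distinct m-th roots of unity sum to 0, e.g. 1 + exp(2*I*pi/3) + exp(-2*I*pi/3) = 0.)
Hence the multiplicities are chi_2: 1. Dimension check: dim(chi_2)*dim(chi_0) = 1*1 = 1 and sum (mult * dim) = 1*1 = 1.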